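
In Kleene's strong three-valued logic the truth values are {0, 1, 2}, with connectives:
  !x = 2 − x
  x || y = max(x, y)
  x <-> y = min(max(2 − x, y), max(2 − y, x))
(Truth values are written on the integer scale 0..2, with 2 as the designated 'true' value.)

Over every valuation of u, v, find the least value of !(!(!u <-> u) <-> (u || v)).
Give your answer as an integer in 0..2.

Take u = 0, v = 2:
!u = !0 = 2
!u <-> u = 2 <-> 0 = 0
!(!u <-> u) = !0 = 2
u || v = 0 || 2 = 2
!(!u <-> u) <-> (u || v) = 2 <-> 2 = 2
!(!(!u <-> u) <-> (u || v)) = !2 = 0
No assignment yields a value below 0, so this is the minimum.

0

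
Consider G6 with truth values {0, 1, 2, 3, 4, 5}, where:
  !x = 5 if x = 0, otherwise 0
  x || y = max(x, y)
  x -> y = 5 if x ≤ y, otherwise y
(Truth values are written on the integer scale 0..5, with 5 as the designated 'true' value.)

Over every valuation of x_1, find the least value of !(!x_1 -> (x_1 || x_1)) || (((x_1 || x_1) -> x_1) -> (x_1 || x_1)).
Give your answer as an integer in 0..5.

1

Take x_1 = 1:
!x_1 = !1 = 0
x_1 || x_1 = 1 || 1 = 1
!x_1 -> (x_1 || x_1) = 0 -> 1 = 5
!(!x_1 -> (x_1 || x_1)) = !5 = 0
x_1 || x_1 = 1 || 1 = 1
(x_1 || x_1) -> x_1 = 1 -> 1 = 5
x_1 || x_1 = 1 || 1 = 1
((x_1 || x_1) -> x_1) -> (x_1 || x_1) = 5 -> 1 = 1
!(!x_1 -> (x_1 || x_1)) || (((x_1 || x_1) -> x_1) -> (x_1 || x_1)) = 0 || 1 = 1
No assignment yields a value below 1, so this is the minimum.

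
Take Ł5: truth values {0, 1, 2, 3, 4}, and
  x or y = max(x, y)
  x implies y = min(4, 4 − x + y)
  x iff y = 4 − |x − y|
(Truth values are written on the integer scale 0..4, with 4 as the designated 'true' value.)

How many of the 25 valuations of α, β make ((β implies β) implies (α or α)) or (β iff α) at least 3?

value 4: 9 assignments (counts)
value 3: 9 assignments (counts)
value 2: 4 assignments
value 1: 2 assignments
value 0: 1 assignment
So 18 of the 25 assignments meet the threshold.

18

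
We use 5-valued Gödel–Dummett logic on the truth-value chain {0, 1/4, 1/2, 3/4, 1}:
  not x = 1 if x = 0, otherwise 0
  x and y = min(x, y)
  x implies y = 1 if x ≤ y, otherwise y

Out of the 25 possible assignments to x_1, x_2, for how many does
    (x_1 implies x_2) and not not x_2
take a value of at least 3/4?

15

value 1: 14 assignments (counts)
value 3/4: 1 assignment (counts)
value 1/2: 2 assignments
value 1/4: 3 assignments
value 0: 5 assignments
So 15 of the 25 assignments meet the threshold.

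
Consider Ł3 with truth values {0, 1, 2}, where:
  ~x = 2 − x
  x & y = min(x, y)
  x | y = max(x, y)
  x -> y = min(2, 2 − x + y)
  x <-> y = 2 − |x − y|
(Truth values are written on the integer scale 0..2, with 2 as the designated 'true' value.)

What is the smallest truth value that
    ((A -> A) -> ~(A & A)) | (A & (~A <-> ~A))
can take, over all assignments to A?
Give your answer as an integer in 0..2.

1

Take A = 1:
A -> A = 1 -> 1 = 2
A & A = 1 & 1 = 1
~(A & A) = ~1 = 1
(A -> A) -> ~(A & A) = 2 -> 1 = 1
~A = ~1 = 1
~A = ~1 = 1
~A <-> ~A = 1 <-> 1 = 2
A & (~A <-> ~A) = 1 & 2 = 1
((A -> A) -> ~(A & A)) | (A & (~A <-> ~A)) = 1 | 1 = 1
No assignment yields a value below 1, so this is the minimum.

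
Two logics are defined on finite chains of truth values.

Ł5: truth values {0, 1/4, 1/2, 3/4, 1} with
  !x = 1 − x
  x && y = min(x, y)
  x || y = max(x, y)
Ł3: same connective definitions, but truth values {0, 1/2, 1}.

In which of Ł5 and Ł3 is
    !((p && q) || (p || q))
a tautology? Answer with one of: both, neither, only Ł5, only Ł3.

neither

In Ł5: at p = 0, q = 1/4 the value is 3/4 — not a tautology.
In Ł3: at p = 0, q = 1/2 the value is 1/2 — not a tautology.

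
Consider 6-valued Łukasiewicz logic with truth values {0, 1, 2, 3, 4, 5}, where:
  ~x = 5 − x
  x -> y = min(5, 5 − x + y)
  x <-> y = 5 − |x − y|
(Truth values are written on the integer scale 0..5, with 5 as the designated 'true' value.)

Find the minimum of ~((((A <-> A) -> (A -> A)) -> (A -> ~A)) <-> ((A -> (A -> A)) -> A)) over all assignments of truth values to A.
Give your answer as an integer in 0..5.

1

Take A = 3:
A <-> A = 3 <-> 3 = 5
A -> A = 3 -> 3 = 5
(A <-> A) -> (A -> A) = 5 -> 5 = 5
~A = ~3 = 2
A -> ~A = 3 -> 2 = 4
((A <-> A) -> (A -> A)) -> (A -> ~A) = 5 -> 4 = 4
A -> A = 3 -> 3 = 5
A -> (A -> A) = 3 -> 5 = 5
(A -> (A -> A)) -> A = 5 -> 3 = 3
(((A <-> A) -> (A -> A)) -> (A -> ~A)) <-> ((A -> (A -> A)) -> A) = 4 <-> 3 = 4
~((((A <-> A) -> (A -> A)) -> (A -> ~A)) <-> ((A -> (A -> A)) -> A)) = ~4 = 1
No assignment yields a value below 1, so this is the minimum.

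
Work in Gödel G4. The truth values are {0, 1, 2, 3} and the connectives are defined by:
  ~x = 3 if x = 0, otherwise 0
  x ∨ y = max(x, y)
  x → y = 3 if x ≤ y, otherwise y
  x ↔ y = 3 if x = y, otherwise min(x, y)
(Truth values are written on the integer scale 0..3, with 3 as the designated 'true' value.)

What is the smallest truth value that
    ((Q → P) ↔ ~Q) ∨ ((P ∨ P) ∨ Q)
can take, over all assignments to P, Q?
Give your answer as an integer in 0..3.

1

Take P = 1, Q = 1:
Q → P = 1 → 1 = 3
~Q = ~1 = 0
(Q → P) ↔ ~Q = 3 ↔ 0 = 0
P ∨ P = 1 ∨ 1 = 1
(P ∨ P) ∨ Q = 1 ∨ 1 = 1
((Q → P) ↔ ~Q) ∨ ((P ∨ P) ∨ Q) = 0 ∨ 1 = 1
No assignment yields a value below 1, so this is the minimum.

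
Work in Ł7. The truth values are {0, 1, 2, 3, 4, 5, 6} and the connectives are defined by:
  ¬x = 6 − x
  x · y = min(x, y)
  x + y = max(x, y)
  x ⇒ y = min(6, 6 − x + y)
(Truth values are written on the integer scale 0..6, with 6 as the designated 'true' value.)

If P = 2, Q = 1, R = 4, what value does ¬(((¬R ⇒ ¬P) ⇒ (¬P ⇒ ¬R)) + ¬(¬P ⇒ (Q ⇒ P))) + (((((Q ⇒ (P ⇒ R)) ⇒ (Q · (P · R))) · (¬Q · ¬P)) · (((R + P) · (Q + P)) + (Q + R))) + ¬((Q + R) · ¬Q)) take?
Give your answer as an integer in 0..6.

¬R = ¬4 = 2
¬P = ¬2 = 4
¬R ⇒ ¬P = 2 ⇒ 4 = 6
¬P = ¬2 = 4
¬R = ¬4 = 2
¬P ⇒ ¬R = 4 ⇒ 2 = 4
(¬R ⇒ ¬P) ⇒ (¬P ⇒ ¬R) = 6 ⇒ 4 = 4
¬P = ¬2 = 4
Q ⇒ P = 1 ⇒ 2 = 6
¬P ⇒ (Q ⇒ P) = 4 ⇒ 6 = 6
¬(¬P ⇒ (Q ⇒ P)) = ¬6 = 0
((¬R ⇒ ¬P) ⇒ (¬P ⇒ ¬R)) + ¬(¬P ⇒ (Q ⇒ P)) = 4 + 0 = 4
¬(((¬R ⇒ ¬P) ⇒ (¬P ⇒ ¬R)) + ¬(¬P ⇒ (Q ⇒ P))) = ¬4 = 2
P ⇒ R = 2 ⇒ 4 = 6
Q ⇒ (P ⇒ R) = 1 ⇒ 6 = 6
P · R = 2 · 4 = 2
Q · (P · R) = 1 · 2 = 1
(Q ⇒ (P ⇒ R)) ⇒ (Q · (P · R)) = 6 ⇒ 1 = 1
¬Q = ¬1 = 5
¬P = ¬2 = 4
¬Q · ¬P = 5 · 4 = 4
((Q ⇒ (P ⇒ R)) ⇒ (Q · (P · R))) · (¬Q · ¬P) = 1 · 4 = 1
R + P = 4 + 2 = 4
Q + P = 1 + 2 = 2
(R + P) · (Q + P) = 4 · 2 = 2
Q + R = 1 + 4 = 4
((R + P) · (Q + P)) + (Q + R) = 2 + 4 = 4
(((Q ⇒ (P ⇒ R)) ⇒ (Q · (P · R))) · (¬Q · ¬P)) · (((R + P) · (Q + P)) + (Q + R)) = 1 · 4 = 1
Q + R = 1 + 4 = 4
¬Q = ¬1 = 5
(Q + R) · ¬Q = 4 · 5 = 4
¬((Q + R) · ¬Q) = ¬4 = 2
((((Q ⇒ (P ⇒ R)) ⇒ (Q · (P · R))) · (¬Q · ¬P)) · (((R + P) · (Q + P)) + (Q + R))) + ¬((Q + R) · ¬Q) = 1 + 2 = 2
¬(((¬R ⇒ ¬P) ⇒ (¬P ⇒ ¬R)) + ¬(¬P ⇒ (Q ⇒ P))) + (((((Q ⇒ (P ⇒ R)) ⇒ (Q · (P · R))) · (¬Q · ¬P)) · (((R + P) · (Q + P)) + (Q + R))) + ¬((Q + R) · ¬Q)) = 2 + 2 = 2

2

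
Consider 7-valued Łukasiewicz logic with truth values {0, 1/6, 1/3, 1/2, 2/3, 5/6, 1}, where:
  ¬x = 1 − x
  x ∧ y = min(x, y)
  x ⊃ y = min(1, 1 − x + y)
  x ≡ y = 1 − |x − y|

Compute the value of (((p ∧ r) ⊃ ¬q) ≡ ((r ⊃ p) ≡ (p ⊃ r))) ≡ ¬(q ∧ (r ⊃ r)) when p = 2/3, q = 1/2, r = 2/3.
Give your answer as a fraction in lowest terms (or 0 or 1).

2/3

p ∧ r = 2/3 ∧ 2/3 = 2/3
¬q = ¬1/2 = 1/2
(p ∧ r) ⊃ ¬q = 2/3 ⊃ 1/2 = 5/6
r ⊃ p = 2/3 ⊃ 2/3 = 1
p ⊃ r = 2/3 ⊃ 2/3 = 1
(r ⊃ p) ≡ (p ⊃ r) = 1 ≡ 1 = 1
((p ∧ r) ⊃ ¬q) ≡ ((r ⊃ p) ≡ (p ⊃ r)) = 5/6 ≡ 1 = 5/6
r ⊃ r = 2/3 ⊃ 2/3 = 1
q ∧ (r ⊃ r) = 1/2 ∧ 1 = 1/2
¬(q ∧ (r ⊃ r)) = ¬1/2 = 1/2
(((p ∧ r) ⊃ ¬q) ≡ ((r ⊃ p) ≡ (p ⊃ r))) ≡ ¬(q ∧ (r ⊃ r)) = 5/6 ≡ 1/2 = 2/3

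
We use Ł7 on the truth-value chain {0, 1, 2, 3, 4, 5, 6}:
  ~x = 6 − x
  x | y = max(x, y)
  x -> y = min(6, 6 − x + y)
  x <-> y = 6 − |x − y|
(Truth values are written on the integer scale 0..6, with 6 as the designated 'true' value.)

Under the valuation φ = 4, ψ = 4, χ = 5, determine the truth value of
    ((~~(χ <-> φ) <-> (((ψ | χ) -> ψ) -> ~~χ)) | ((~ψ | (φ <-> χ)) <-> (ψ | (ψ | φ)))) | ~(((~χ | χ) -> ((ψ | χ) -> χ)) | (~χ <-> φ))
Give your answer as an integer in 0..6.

5

χ <-> φ = 5 <-> 4 = 5
~(χ <-> φ) = ~5 = 1
~~(χ <-> φ) = ~1 = 5
ψ | χ = 4 | 5 = 5
(ψ | χ) -> ψ = 5 -> 4 = 5
~χ = ~5 = 1
~~χ = ~1 = 5
((ψ | χ) -> ψ) -> ~~χ = 5 -> 5 = 6
~~(χ <-> φ) <-> (((ψ | χ) -> ψ) -> ~~χ) = 5 <-> 6 = 5
~ψ = ~4 = 2
φ <-> χ = 4 <-> 5 = 5
~ψ | (φ <-> χ) = 2 | 5 = 5
ψ | φ = 4 | 4 = 4
ψ | (ψ | φ) = 4 | 4 = 4
(~ψ | (φ <-> χ)) <-> (ψ | (ψ | φ)) = 5 <-> 4 = 5
(~~(χ <-> φ) <-> (((ψ | χ) -> ψ) -> ~~χ)) | ((~ψ | (φ <-> χ)) <-> (ψ | (ψ | φ))) = 5 | 5 = 5
~χ = ~5 = 1
~χ | χ = 1 | 5 = 5
ψ | χ = 4 | 5 = 5
(ψ | χ) -> χ = 5 -> 5 = 6
(~χ | χ) -> ((ψ | χ) -> χ) = 5 -> 6 = 6
~χ = ~5 = 1
~χ <-> φ = 1 <-> 4 = 3
((~χ | χ) -> ((ψ | χ) -> χ)) | (~χ <-> φ) = 6 | 3 = 6
~(((~χ | χ) -> ((ψ | χ) -> χ)) | (~χ <-> φ)) = ~6 = 0
((~~(χ <-> φ) <-> (((ψ | χ) -> ψ) -> ~~χ)) | ((~ψ | (φ <-> χ)) <-> (ψ | (ψ | φ)))) | ~(((~χ | χ) -> ((ψ | χ) -> χ)) | (~χ <-> φ)) = 5 | 0 = 5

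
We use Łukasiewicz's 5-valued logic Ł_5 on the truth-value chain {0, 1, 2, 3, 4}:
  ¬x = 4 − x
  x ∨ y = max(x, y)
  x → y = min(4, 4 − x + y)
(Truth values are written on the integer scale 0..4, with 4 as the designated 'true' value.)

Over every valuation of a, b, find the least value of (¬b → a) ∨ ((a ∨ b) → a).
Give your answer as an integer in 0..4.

Take a = 0, b = 2:
¬b = ¬2 = 2
¬b → a = 2 → 0 = 2
a ∨ b = 0 ∨ 2 = 2
(a ∨ b) → a = 2 → 0 = 2
(¬b → a) ∨ ((a ∨ b) → a) = 2 ∨ 2 = 2
No assignment yields a value below 2, so this is the minimum.

2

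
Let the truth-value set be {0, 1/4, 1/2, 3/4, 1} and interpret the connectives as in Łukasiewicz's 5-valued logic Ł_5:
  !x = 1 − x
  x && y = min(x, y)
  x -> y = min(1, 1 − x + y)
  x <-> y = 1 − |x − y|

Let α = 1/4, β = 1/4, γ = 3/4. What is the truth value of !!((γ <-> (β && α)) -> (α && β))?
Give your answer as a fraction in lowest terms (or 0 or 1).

β && α = 1/4 && 1/4 = 1/4
γ <-> (β && α) = 3/4 <-> 1/4 = 1/2
α && β = 1/4 && 1/4 = 1/4
(γ <-> (β && α)) -> (α && β) = 1/2 -> 1/4 = 3/4
!((γ <-> (β && α)) -> (α && β)) = !3/4 = 1/4
!!((γ <-> (β && α)) -> (α && β)) = !1/4 = 3/4

3/4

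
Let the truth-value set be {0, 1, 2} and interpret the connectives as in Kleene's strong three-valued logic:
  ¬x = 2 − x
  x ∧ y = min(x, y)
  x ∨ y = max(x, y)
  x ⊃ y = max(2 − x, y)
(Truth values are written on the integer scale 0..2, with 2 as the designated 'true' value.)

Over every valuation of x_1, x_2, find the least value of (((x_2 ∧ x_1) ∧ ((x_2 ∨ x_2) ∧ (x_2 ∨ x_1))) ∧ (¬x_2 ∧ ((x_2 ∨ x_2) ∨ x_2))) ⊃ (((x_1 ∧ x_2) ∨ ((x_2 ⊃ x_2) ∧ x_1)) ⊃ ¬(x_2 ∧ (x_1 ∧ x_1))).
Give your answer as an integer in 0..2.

Take x_1 = 1, x_2 = 1:
x_2 ∧ x_1 = 1 ∧ 1 = 1
x_2 ∨ x_2 = 1 ∨ 1 = 1
x_2 ∨ x_1 = 1 ∨ 1 = 1
(x_2 ∨ x_2) ∧ (x_2 ∨ x_1) = 1 ∧ 1 = 1
(x_2 ∧ x_1) ∧ ((x_2 ∨ x_2) ∧ (x_2 ∨ x_1)) = 1 ∧ 1 = 1
¬x_2 = ¬1 = 1
x_2 ∨ x_2 = 1 ∨ 1 = 1
(x_2 ∨ x_2) ∨ x_2 = 1 ∨ 1 = 1
¬x_2 ∧ ((x_2 ∨ x_2) ∨ x_2) = 1 ∧ 1 = 1
((x_2 ∧ x_1) ∧ ((x_2 ∨ x_2) ∧ (x_2 ∨ x_1))) ∧ (¬x_2 ∧ ((x_2 ∨ x_2) ∨ x_2)) = 1 ∧ 1 = 1
x_1 ∧ x_2 = 1 ∧ 1 = 1
x_2 ⊃ x_2 = 1 ⊃ 1 = 1
(x_2 ⊃ x_2) ∧ x_1 = 1 ∧ 1 = 1
(x_1 ∧ x_2) ∨ ((x_2 ⊃ x_2) ∧ x_1) = 1 ∨ 1 = 1
x_1 ∧ x_1 = 1 ∧ 1 = 1
x_2 ∧ (x_1 ∧ x_1) = 1 ∧ 1 = 1
¬(x_2 ∧ (x_1 ∧ x_1)) = ¬1 = 1
((x_1 ∧ x_2) ∨ ((x_2 ⊃ x_2) ∧ x_1)) ⊃ ¬(x_2 ∧ (x_1 ∧ x_1)) = 1 ⊃ 1 = 1
(((x_2 ∧ x_1) ∧ ((x_2 ∨ x_2) ∧ (x_2 ∨ x_1))) ∧ (¬x_2 ∧ ((x_2 ∨ x_2) ∨ x_2))) ⊃ (((x_1 ∧ x_2) ∨ ((x_2 ⊃ x_2) ∧ x_1)) ⊃ ¬(x_2 ∧ (x_1 ∧ x_1))) = 1 ⊃ 1 = 1
No assignment yields a value below 1, so this is the minimum.

1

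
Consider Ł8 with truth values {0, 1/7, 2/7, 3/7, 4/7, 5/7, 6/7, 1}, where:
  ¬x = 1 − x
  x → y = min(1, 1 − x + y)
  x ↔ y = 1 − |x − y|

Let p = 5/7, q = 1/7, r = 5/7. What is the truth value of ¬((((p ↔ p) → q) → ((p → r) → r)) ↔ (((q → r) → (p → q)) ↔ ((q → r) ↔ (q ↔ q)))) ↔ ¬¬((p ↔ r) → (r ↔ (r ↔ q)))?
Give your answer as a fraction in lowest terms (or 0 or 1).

p ↔ p = 5/7 ↔ 5/7 = 1
(p ↔ p) → q = 1 → 1/7 = 1/7
p → r = 5/7 → 5/7 = 1
(p → r) → r = 1 → 5/7 = 5/7
((p ↔ p) → q) → ((p → r) → r) = 1/7 → 5/7 = 1
q → r = 1/7 → 5/7 = 1
p → q = 5/7 → 1/7 = 3/7
(q → r) → (p → q) = 1 → 3/7 = 3/7
q → r = 1/7 → 5/7 = 1
q ↔ q = 1/7 ↔ 1/7 = 1
(q → r) ↔ (q ↔ q) = 1 ↔ 1 = 1
((q → r) → (p → q)) ↔ ((q → r) ↔ (q ↔ q)) = 3/7 ↔ 1 = 3/7
(((p ↔ p) → q) → ((p → r) → r)) ↔ (((q → r) → (p → q)) ↔ ((q → r) ↔ (q ↔ q))) = 1 ↔ 3/7 = 3/7
¬((((p ↔ p) → q) → ((p → r) → r)) ↔ (((q → r) → (p → q)) ↔ ((q → r) ↔ (q ↔ q)))) = ¬3/7 = 4/7
p ↔ r = 5/7 ↔ 5/7 = 1
r ↔ q = 5/7 ↔ 1/7 = 3/7
r ↔ (r ↔ q) = 5/7 ↔ 3/7 = 5/7
(p ↔ r) → (r ↔ (r ↔ q)) = 1 → 5/7 = 5/7
¬((p ↔ r) → (r ↔ (r ↔ q))) = ¬5/7 = 2/7
¬¬((p ↔ r) → (r ↔ (r ↔ q))) = ¬2/7 = 5/7
¬((((p ↔ p) → q) → ((p → r) → r)) ↔ (((q → r) → (p → q)) ↔ ((q → r) ↔ (q ↔ q)))) ↔ ¬¬((p ↔ r) → (r ↔ (r ↔ q))) = 4/7 ↔ 5/7 = 6/7

6/7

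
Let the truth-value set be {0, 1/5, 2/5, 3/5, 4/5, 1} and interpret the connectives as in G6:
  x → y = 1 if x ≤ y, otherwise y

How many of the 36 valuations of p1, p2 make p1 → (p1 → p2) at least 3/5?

24

value 1: 21 assignments (counts)
value 4/5: 1 assignment (counts)
value 3/5: 2 assignments (counts)
value 2/5: 3 assignments
value 1/5: 4 assignments
value 0: 5 assignments
So 24 of the 36 assignments meet the threshold.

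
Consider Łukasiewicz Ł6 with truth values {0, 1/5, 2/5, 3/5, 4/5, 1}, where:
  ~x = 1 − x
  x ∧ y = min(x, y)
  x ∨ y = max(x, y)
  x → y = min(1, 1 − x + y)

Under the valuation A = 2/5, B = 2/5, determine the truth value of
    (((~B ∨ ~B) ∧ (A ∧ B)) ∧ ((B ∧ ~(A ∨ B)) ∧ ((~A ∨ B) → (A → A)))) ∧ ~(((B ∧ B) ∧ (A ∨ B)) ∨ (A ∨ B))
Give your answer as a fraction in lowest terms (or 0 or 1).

2/5

~B = ~2/5 = 3/5
~B = ~2/5 = 3/5
~B ∨ ~B = 3/5 ∨ 3/5 = 3/5
A ∧ B = 2/5 ∧ 2/5 = 2/5
(~B ∨ ~B) ∧ (A ∧ B) = 3/5 ∧ 2/5 = 2/5
A ∨ B = 2/5 ∨ 2/5 = 2/5
~(A ∨ B) = ~2/5 = 3/5
B ∧ ~(A ∨ B) = 2/5 ∧ 3/5 = 2/5
~A = ~2/5 = 3/5
~A ∨ B = 3/5 ∨ 2/5 = 3/5
A → A = 2/5 → 2/5 = 1
(~A ∨ B) → (A → A) = 3/5 → 1 = 1
(B ∧ ~(A ∨ B)) ∧ ((~A ∨ B) → (A → A)) = 2/5 ∧ 1 = 2/5
((~B ∨ ~B) ∧ (A ∧ B)) ∧ ((B ∧ ~(A ∨ B)) ∧ ((~A ∨ B) → (A → A))) = 2/5 ∧ 2/5 = 2/5
B ∧ B = 2/5 ∧ 2/5 = 2/5
A ∨ B = 2/5 ∨ 2/5 = 2/5
(B ∧ B) ∧ (A ∨ B) = 2/5 ∧ 2/5 = 2/5
A ∨ B = 2/5 ∨ 2/5 = 2/5
((B ∧ B) ∧ (A ∨ B)) ∨ (A ∨ B) = 2/5 ∨ 2/5 = 2/5
~(((B ∧ B) ∧ (A ∨ B)) ∨ (A ∨ B)) = ~2/5 = 3/5
(((~B ∨ ~B) ∧ (A ∧ B)) ∧ ((B ∧ ~(A ∨ B)) ∧ ((~A ∨ B) → (A → A)))) ∧ ~(((B ∧ B) ∧ (A ∨ B)) ∨ (A ∨ B)) = 2/5 ∧ 3/5 = 2/5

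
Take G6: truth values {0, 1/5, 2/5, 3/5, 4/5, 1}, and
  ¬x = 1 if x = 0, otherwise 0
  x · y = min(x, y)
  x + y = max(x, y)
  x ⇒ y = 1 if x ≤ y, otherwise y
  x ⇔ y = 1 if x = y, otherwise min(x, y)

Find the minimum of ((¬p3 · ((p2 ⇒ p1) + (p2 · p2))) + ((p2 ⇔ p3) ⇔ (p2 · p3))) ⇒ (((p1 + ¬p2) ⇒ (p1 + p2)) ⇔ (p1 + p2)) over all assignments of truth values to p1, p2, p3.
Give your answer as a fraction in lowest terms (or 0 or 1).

1/5

Take p1 = 0, p2 = 1/5, p3 = 0:
¬p3 = ¬0 = 1
p2 ⇒ p1 = 1/5 ⇒ 0 = 0
p2 · p2 = 1/5 · 1/5 = 1/5
(p2 ⇒ p1) + (p2 · p2) = 0 + 1/5 = 1/5
¬p3 · ((p2 ⇒ p1) + (p2 · p2)) = 1 · 1/5 = 1/5
p2 ⇔ p3 = 1/5 ⇔ 0 = 0
p2 · p3 = 1/5 · 0 = 0
(p2 ⇔ p3) ⇔ (p2 · p3) = 0 ⇔ 0 = 1
(¬p3 · ((p2 ⇒ p1) + (p2 · p2))) + ((p2 ⇔ p3) ⇔ (p2 · p3)) = 1/5 + 1 = 1
¬p2 = ¬1/5 = 0
p1 + ¬p2 = 0 + 0 = 0
p1 + p2 = 0 + 1/5 = 1/5
(p1 + ¬p2) ⇒ (p1 + p2) = 0 ⇒ 1/5 = 1
p1 + p2 = 0 + 1/5 = 1/5
((p1 + ¬p2) ⇒ (p1 + p2)) ⇔ (p1 + p2) = 1 ⇔ 1/5 = 1/5
((¬p3 · ((p2 ⇒ p1) + (p2 · p2))) + ((p2 ⇔ p3) ⇔ (p2 · p3))) ⇒ (((p1 + ¬p2) ⇒ (p1 + p2)) ⇔ (p1 + p2)) = 1 ⇒ 1/5 = 1/5
No assignment yields a value below 1/5, so this is the minimum.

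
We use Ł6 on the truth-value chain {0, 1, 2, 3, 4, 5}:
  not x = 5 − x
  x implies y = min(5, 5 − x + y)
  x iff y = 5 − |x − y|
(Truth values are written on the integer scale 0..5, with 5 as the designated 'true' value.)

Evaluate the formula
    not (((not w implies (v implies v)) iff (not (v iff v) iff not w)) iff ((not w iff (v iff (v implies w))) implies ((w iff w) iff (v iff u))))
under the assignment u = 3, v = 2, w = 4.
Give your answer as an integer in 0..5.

not w = not 4 = 1
v implies v = 2 implies 2 = 5
not w implies (v implies v) = 1 implies 5 = 5
v iff v = 2 iff 2 = 5
not (v iff v) = not 5 = 0
not w = not 4 = 1
not (v iff v) iff not w = 0 iff 1 = 4
(not w implies (v implies v)) iff (not (v iff v) iff not w) = 5 iff 4 = 4
not w = not 4 = 1
v implies w = 2 implies 4 = 5
v iff (v implies w) = 2 iff 5 = 2
not w iff (v iff (v implies w)) = 1 iff 2 = 4
w iff w = 4 iff 4 = 5
v iff u = 2 iff 3 = 4
(w iff w) iff (v iff u) = 5 iff 4 = 4
(not w iff (v iff (v implies w))) implies ((w iff w) iff (v iff u)) = 4 implies 4 = 5
((not w implies (v implies v)) iff (not (v iff v) iff not w)) iff ((not w iff (v iff (v implies w))) implies ((w iff w) iff (v iff u))) = 4 iff 5 = 4
not (((not w implies (v implies v)) iff (not (v iff v) iff not w)) iff ((not w iff (v iff (v implies w))) implies ((w iff w) iff (v iff u)))) = not 4 = 1

1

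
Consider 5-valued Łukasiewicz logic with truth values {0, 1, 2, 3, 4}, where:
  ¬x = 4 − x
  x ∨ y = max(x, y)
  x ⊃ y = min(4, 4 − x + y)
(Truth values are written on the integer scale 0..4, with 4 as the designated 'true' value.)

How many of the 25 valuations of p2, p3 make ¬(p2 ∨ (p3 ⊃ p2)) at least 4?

1

value 4: 1 assignment (counts)
value 3: 2 assignments
value 2: 3 assignments
value 1: 4 assignments
value 0: 15 assignments
So 1 of the 25 assignments meets the threshold.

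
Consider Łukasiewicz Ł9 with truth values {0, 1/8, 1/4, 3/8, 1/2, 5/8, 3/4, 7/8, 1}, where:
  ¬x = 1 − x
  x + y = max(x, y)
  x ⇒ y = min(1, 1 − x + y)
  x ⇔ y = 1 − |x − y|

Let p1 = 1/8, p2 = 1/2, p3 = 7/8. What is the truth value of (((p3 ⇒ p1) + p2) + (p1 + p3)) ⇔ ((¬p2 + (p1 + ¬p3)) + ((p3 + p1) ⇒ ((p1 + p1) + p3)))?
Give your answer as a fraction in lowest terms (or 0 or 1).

p3 ⇒ p1 = 7/8 ⇒ 1/8 = 1/4
(p3 ⇒ p1) + p2 = 1/4 + 1/2 = 1/2
p1 + p3 = 1/8 + 7/8 = 7/8
((p3 ⇒ p1) + p2) + (p1 + p3) = 1/2 + 7/8 = 7/8
¬p2 = ¬1/2 = 1/2
¬p3 = ¬7/8 = 1/8
p1 + ¬p3 = 1/8 + 1/8 = 1/8
¬p2 + (p1 + ¬p3) = 1/2 + 1/8 = 1/2
p3 + p1 = 7/8 + 1/8 = 7/8
p1 + p1 = 1/8 + 1/8 = 1/8
(p1 + p1) + p3 = 1/8 + 7/8 = 7/8
(p3 + p1) ⇒ ((p1 + p1) + p3) = 7/8 ⇒ 7/8 = 1
(¬p2 + (p1 + ¬p3)) + ((p3 + p1) ⇒ ((p1 + p1) + p3)) = 1/2 + 1 = 1
(((p3 ⇒ p1) + p2) + (p1 + p3)) ⇔ ((¬p2 + (p1 + ¬p3)) + ((p3 + p1) ⇒ ((p1 + p1) + p3))) = 7/8 ⇔ 1 = 7/8

7/8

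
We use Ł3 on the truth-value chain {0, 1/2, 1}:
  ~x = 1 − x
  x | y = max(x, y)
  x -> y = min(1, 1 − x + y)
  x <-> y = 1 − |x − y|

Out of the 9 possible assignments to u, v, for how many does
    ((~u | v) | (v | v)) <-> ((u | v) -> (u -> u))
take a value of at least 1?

u = 0, v = 0 ↦ 1  ≥
u = 0, v = 1/2 ↦ 1  ≥
u = 0, v = 1 ↦ 1  ≥
u = 1/2, v = 0 ↦ 1/2  <
u = 1/2, v = 1/2 ↦ 1/2  <
u = 1/2, v = 1 ↦ 1  ≥
u = 1, v = 0 ↦ 0  <
u = 1, v = 1/2 ↦ 1/2  <
u = 1, v = 1 ↦ 1  ≥
So 5 of the 9 assignments meet the threshold.

5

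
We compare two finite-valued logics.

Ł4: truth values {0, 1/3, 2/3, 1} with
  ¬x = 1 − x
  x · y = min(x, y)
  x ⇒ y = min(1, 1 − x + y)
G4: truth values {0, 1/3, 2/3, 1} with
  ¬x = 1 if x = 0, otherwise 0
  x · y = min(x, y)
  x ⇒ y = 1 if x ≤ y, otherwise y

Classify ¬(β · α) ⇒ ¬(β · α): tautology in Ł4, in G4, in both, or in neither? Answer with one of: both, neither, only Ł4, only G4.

In Ł4: every assignment gives 1 — tautology.
In G4: every assignment gives 1 — tautology.

both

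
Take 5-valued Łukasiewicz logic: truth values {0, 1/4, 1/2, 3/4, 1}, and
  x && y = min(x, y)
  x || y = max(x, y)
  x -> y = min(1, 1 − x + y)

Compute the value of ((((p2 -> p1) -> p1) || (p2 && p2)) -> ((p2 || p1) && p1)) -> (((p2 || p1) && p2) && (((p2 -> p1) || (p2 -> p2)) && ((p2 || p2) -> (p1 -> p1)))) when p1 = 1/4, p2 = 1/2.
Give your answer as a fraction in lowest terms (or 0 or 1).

p2 -> p1 = 1/2 -> 1/4 = 3/4
(p2 -> p1) -> p1 = 3/4 -> 1/4 = 1/2
p2 && p2 = 1/2 && 1/2 = 1/2
((p2 -> p1) -> p1) || (p2 && p2) = 1/2 || 1/2 = 1/2
p2 || p1 = 1/2 || 1/4 = 1/2
(p2 || p1) && p1 = 1/2 && 1/4 = 1/4
(((p2 -> p1) -> p1) || (p2 && p2)) -> ((p2 || p1) && p1) = 1/2 -> 1/4 = 3/4
p2 || p1 = 1/2 || 1/4 = 1/2
(p2 || p1) && p2 = 1/2 && 1/2 = 1/2
p2 -> p1 = 1/2 -> 1/4 = 3/4
p2 -> p2 = 1/2 -> 1/2 = 1
(p2 -> p1) || (p2 -> p2) = 3/4 || 1 = 1
p2 || p2 = 1/2 || 1/2 = 1/2
p1 -> p1 = 1/4 -> 1/4 = 1
(p2 || p2) -> (p1 -> p1) = 1/2 -> 1 = 1
((p2 -> p1) || (p2 -> p2)) && ((p2 || p2) -> (p1 -> p1)) = 1 && 1 = 1
((p2 || p1) && p2) && (((p2 -> p1) || (p2 -> p2)) && ((p2 || p2) -> (p1 -> p1))) = 1/2 && 1 = 1/2
((((p2 -> p1) -> p1) || (p2 && p2)) -> ((p2 || p1) && p1)) -> (((p2 || p1) && p2) && (((p2 -> p1) || (p2 -> p2)) && ((p2 || p2) -> (p1 -> p1)))) = 3/4 -> 1/2 = 3/4

3/4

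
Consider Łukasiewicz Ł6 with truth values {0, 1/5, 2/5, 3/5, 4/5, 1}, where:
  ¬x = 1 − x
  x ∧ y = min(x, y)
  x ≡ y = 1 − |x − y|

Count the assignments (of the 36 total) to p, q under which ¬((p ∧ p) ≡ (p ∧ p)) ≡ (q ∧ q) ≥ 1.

value 1: 6 assignments (counts)
value 4/5: 6 assignments
value 3/5: 6 assignments
value 2/5: 6 assignments
value 1/5: 6 assignments
value 0: 6 assignments
So 6 of the 36 assignments meet the threshold.

6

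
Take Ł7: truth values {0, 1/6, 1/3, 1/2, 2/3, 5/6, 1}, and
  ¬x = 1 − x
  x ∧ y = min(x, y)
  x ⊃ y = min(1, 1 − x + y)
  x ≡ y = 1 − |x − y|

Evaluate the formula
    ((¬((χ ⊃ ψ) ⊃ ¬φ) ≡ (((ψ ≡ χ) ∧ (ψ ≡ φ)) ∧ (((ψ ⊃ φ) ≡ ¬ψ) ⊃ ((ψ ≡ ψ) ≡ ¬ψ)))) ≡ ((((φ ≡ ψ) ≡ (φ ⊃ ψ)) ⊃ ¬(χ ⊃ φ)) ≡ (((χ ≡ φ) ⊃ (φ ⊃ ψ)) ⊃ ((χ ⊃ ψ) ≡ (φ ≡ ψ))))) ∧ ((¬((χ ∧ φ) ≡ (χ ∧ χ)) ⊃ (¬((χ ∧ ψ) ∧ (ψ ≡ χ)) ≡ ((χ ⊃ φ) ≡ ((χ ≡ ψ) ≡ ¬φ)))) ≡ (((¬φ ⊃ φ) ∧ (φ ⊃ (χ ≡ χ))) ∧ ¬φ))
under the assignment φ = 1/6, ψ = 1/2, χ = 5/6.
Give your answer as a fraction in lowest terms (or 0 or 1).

χ ⊃ ψ = 5/6 ⊃ 1/2 = 2/3
¬φ = ¬1/6 = 5/6
(χ ⊃ ψ) ⊃ ¬φ = 2/3 ⊃ 5/6 = 1
¬((χ ⊃ ψ) ⊃ ¬φ) = ¬1 = 0
ψ ≡ χ = 1/2 ≡ 5/6 = 2/3
ψ ≡ φ = 1/2 ≡ 1/6 = 2/3
(ψ ≡ χ) ∧ (ψ ≡ φ) = 2/3 ∧ 2/3 = 2/3
ψ ⊃ φ = 1/2 ⊃ 1/6 = 2/3
¬ψ = ¬1/2 = 1/2
(ψ ⊃ φ) ≡ ¬ψ = 2/3 ≡ 1/2 = 5/6
ψ ≡ ψ = 1/2 ≡ 1/2 = 1
¬ψ = ¬1/2 = 1/2
(ψ ≡ ψ) ≡ ¬ψ = 1 ≡ 1/2 = 1/2
((ψ ⊃ φ) ≡ ¬ψ) ⊃ ((ψ ≡ ψ) ≡ ¬ψ) = 5/6 ⊃ 1/2 = 2/3
((ψ ≡ χ) ∧ (ψ ≡ φ)) ∧ (((ψ ⊃ φ) ≡ ¬ψ) ⊃ ((ψ ≡ ψ) ≡ ¬ψ)) = 2/3 ∧ 2/3 = 2/3
¬((χ ⊃ ψ) ⊃ ¬φ) ≡ (((ψ ≡ χ) ∧ (ψ ≡ φ)) ∧ (((ψ ⊃ φ) ≡ ¬ψ) ⊃ ((ψ ≡ ψ) ≡ ¬ψ))) = 0 ≡ 2/3 = 1/3
φ ≡ ψ = 1/6 ≡ 1/2 = 2/3
φ ⊃ ψ = 1/6 ⊃ 1/2 = 1
(φ ≡ ψ) ≡ (φ ⊃ ψ) = 2/3 ≡ 1 = 2/3
χ ⊃ φ = 5/6 ⊃ 1/6 = 1/3
¬(χ ⊃ φ) = ¬1/3 = 2/3
((φ ≡ ψ) ≡ (φ ⊃ ψ)) ⊃ ¬(χ ⊃ φ) = 2/3 ⊃ 2/3 = 1
χ ≡ φ = 5/6 ≡ 1/6 = 1/3
φ ⊃ ψ = 1/6 ⊃ 1/2 = 1
(χ ≡ φ) ⊃ (φ ⊃ ψ) = 1/3 ⊃ 1 = 1
χ ⊃ ψ = 5/6 ⊃ 1/2 = 2/3
φ ≡ ψ = 1/6 ≡ 1/2 = 2/3
(χ ⊃ ψ) ≡ (φ ≡ ψ) = 2/3 ≡ 2/3 = 1
((χ ≡ φ) ⊃ (φ ⊃ ψ)) ⊃ ((χ ⊃ ψ) ≡ (φ ≡ ψ)) = 1 ⊃ 1 = 1
(((φ ≡ ψ) ≡ (φ ⊃ ψ)) ⊃ ¬(χ ⊃ φ)) ≡ (((χ ≡ φ) ⊃ (φ ⊃ ψ)) ⊃ ((χ ⊃ ψ) ≡ (φ ≡ ψ))) = 1 ≡ 1 = 1
(¬((χ ⊃ ψ) ⊃ ¬φ) ≡ (((ψ ≡ χ) ∧ (ψ ≡ φ)) ∧ (((ψ ⊃ φ) ≡ ¬ψ) ⊃ ((ψ ≡ ψ) ≡ ¬ψ)))) ≡ ((((φ ≡ ψ) ≡ (φ ⊃ ψ)) ⊃ ¬(χ ⊃ φ)) ≡ (((χ ≡ φ) ⊃ (φ ⊃ ψ)) ⊃ ((χ ⊃ ψ) ≡ (φ ≡ ψ)))) = 1/3 ≡ 1 = 1/3
χ ∧ φ = 5/6 ∧ 1/6 = 1/6
χ ∧ χ = 5/6 ∧ 5/6 = 5/6
(χ ∧ φ) ≡ (χ ∧ χ) = 1/6 ≡ 5/6 = 1/3
¬((χ ∧ φ) ≡ (χ ∧ χ)) = ¬1/3 = 2/3
χ ∧ ψ = 5/6 ∧ 1/2 = 1/2
ψ ≡ χ = 1/2 ≡ 5/6 = 2/3
(χ ∧ ψ) ∧ (ψ ≡ χ) = 1/2 ∧ 2/3 = 1/2
¬((χ ∧ ψ) ∧ (ψ ≡ χ)) = ¬1/2 = 1/2
χ ⊃ φ = 5/6 ⊃ 1/6 = 1/3
χ ≡ ψ = 5/6 ≡ 1/2 = 2/3
¬φ = ¬1/6 = 5/6
(χ ≡ ψ) ≡ ¬φ = 2/3 ≡ 5/6 = 5/6
(χ ⊃ φ) ≡ ((χ ≡ ψ) ≡ ¬φ) = 1/3 ≡ 5/6 = 1/2
¬((χ ∧ ψ) ∧ (ψ ≡ χ)) ≡ ((χ ⊃ φ) ≡ ((χ ≡ ψ) ≡ ¬φ)) = 1/2 ≡ 1/2 = 1
¬((χ ∧ φ) ≡ (χ ∧ χ)) ⊃ (¬((χ ∧ ψ) ∧ (ψ ≡ χ)) ≡ ((χ ⊃ φ) ≡ ((χ ≡ ψ) ≡ ¬φ))) = 2/3 ⊃ 1 = 1
¬φ = ¬1/6 = 5/6
¬φ ⊃ φ = 5/6 ⊃ 1/6 = 1/3
χ ≡ χ = 5/6 ≡ 5/6 = 1
φ ⊃ (χ ≡ χ) = 1/6 ⊃ 1 = 1
(¬φ ⊃ φ) ∧ (φ ⊃ (χ ≡ χ)) = 1/3 ∧ 1 = 1/3
¬φ = ¬1/6 = 5/6
((¬φ ⊃ φ) ∧ (φ ⊃ (χ ≡ χ))) ∧ ¬φ = 1/3 ∧ 5/6 = 1/3
(¬((χ ∧ φ) ≡ (χ ∧ χ)) ⊃ (¬((χ ∧ ψ) ∧ (ψ ≡ χ)) ≡ ((χ ⊃ φ) ≡ ((χ ≡ ψ) ≡ ¬φ)))) ≡ (((¬φ ⊃ φ) ∧ (φ ⊃ (χ ≡ χ))) ∧ ¬φ) = 1 ≡ 1/3 = 1/3
((¬((χ ⊃ ψ) ⊃ ¬φ) ≡ (((ψ ≡ χ) ∧ (ψ ≡ φ)) ∧ (((ψ ⊃ φ) ≡ ¬ψ) ⊃ ((ψ ≡ ψ) ≡ ¬ψ)))) ≡ ((((φ ≡ ψ) ≡ (φ ⊃ ψ)) ⊃ ¬(χ ⊃ φ)) ≡ (((χ ≡ φ) ⊃ (φ ⊃ ψ)) ⊃ ((χ ⊃ ψ) ≡ (φ ≡ ψ))))) ∧ ((¬((χ ∧ φ) ≡ (χ ∧ χ)) ⊃ (¬((χ ∧ ψ) ∧ (ψ ≡ χ)) ≡ ((χ ⊃ φ) ≡ ((χ ≡ ψ) ≡ ¬φ)))) ≡ (((¬φ ⊃ φ) ∧ (φ ⊃ (χ ≡ χ))) ∧ ¬φ)) = 1/3 ∧ 1/3 = 1/3

1/3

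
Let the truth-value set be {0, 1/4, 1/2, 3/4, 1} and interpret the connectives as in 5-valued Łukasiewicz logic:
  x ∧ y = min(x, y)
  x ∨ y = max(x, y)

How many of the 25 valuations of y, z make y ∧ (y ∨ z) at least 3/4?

10

value 1: 5 assignments (counts)
value 3/4: 5 assignments (counts)
value 1/2: 5 assignments
value 1/4: 5 assignments
value 0: 5 assignments
So 10 of the 25 assignments meet the threshold.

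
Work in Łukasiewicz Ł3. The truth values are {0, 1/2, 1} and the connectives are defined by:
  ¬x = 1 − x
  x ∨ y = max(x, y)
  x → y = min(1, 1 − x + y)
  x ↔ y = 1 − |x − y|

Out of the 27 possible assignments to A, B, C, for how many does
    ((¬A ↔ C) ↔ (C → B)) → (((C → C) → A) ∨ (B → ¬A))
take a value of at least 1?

26

value 1: 26 assignments (counts)
value 1/2: 1 assignment
So 26 of the 27 assignments meet the threshold.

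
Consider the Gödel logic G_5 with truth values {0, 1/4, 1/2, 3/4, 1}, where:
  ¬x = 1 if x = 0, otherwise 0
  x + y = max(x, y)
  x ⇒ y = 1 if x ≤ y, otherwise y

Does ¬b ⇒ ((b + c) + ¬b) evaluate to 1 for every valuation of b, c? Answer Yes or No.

Yes

At b = 1/2, c = 1, for instance:
¬b = ¬1/2 = 0
b + c = 1/2 + 1 = 1
(b + c) + ¬b = 1 + 0 = 1
¬b ⇒ ((b + c) + ¬b) = 0 ⇒ 1 = 1
and checking the remaining 24 assignments likewise gives ≥ 1 in every case.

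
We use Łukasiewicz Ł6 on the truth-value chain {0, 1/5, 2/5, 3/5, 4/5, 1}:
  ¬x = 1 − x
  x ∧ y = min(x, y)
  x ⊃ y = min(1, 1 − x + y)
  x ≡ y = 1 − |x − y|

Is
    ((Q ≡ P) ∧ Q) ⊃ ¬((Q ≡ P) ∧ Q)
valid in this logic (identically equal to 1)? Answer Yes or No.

No

Counterexample: take P = 1/5, Q = 3/5.
Q ≡ P = 3/5 ≡ 1/5 = 3/5
(Q ≡ P) ∧ Q = 3/5 ∧ 3/5 = 3/5
Q ≡ P = 3/5 ≡ 1/5 = 3/5
(Q ≡ P) ∧ Q = 3/5 ∧ 3/5 = 3/5
¬((Q ≡ P) ∧ Q) = ¬3/5 = 2/5
((Q ≡ P) ∧ Q) ⊃ ¬((Q ≡ P) ∧ Q) = 3/5 ⊃ 2/5 = 4/5
This gives 4/5 ≠ 1.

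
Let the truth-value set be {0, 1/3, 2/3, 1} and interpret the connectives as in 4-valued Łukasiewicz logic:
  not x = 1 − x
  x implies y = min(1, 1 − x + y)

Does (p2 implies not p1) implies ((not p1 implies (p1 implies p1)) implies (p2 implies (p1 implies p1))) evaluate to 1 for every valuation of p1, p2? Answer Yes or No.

p1 = 0, p2 = 0 ↦ 1
p1 = 0, p2 = 1/3 ↦ 1
p1 = 0, p2 = 2/3 ↦ 1
p1 = 0, p2 = 1 ↦ 1
p1 = 1/3, p2 = 0 ↦ 1
p1 = 1/3, p2 = 1/3 ↦ 1
p1 = 1/3, p2 = 2/3 ↦ 1
p1 = 1/3, p2 = 1 ↦ 1
p1 = 2/3, p2 = 0 ↦ 1
p1 = 2/3, p2 = 1/3 ↦ 1
p1 = 2/3, p2 = 2/3 ↦ 1
p1 = 2/3, p2 = 1 ↦ 1
p1 = 1, p2 = 0 ↦ 1
p1 = 1, p2 = 1/3 ↦ 1
p1 = 1, p2 = 2/3 ↦ 1
p1 = 1, p2 = 1 ↦ 1
Every assignment gives a value ≥ 1.

Yes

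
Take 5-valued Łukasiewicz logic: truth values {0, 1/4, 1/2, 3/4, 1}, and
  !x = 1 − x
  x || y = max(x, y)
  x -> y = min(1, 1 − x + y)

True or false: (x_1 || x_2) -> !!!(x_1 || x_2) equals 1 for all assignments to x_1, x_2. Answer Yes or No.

No

Counterexample: take x_1 = 0, x_2 = 3/4.
x_1 || x_2 = 0 || 3/4 = 3/4
!(x_1 || x_2) = !3/4 = 1/4
!!(x_1 || x_2) = !1/4 = 3/4
!!!(x_1 || x_2) = !3/4 = 1/4
(x_1 || x_2) -> !!!(x_1 || x_2) = 3/4 -> 1/4 = 1/2
This gives 1/2 ≠ 1.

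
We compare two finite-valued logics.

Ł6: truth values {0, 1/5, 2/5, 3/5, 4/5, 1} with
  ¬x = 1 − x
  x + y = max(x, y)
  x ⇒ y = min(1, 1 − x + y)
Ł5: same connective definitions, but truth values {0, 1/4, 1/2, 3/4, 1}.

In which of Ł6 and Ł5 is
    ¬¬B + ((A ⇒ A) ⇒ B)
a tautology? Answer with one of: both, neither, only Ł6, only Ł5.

neither

In Ł6: at A = 0, B = 0 the value is 0 — not a tautology.
In Ł5: at A = 0, B = 0 the value is 0 — not a tautology.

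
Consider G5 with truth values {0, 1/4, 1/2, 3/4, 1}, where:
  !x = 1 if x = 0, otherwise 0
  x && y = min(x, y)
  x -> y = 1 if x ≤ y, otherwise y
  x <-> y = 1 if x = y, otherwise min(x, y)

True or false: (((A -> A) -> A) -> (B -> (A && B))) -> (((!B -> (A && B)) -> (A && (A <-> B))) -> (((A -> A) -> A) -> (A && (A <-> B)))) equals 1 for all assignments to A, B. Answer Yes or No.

Counterexample: take A = 1/4, B = 0.
A -> A = 1/4 -> 1/4 = 1
(A -> A) -> A = 1 -> 1/4 = 1/4
A && B = 1/4 && 0 = 0
B -> (A && B) = 0 -> 0 = 1
((A -> A) -> A) -> (B -> (A && B)) = 1/4 -> 1 = 1
!B = !0 = 1
A && B = 1/4 && 0 = 0
!B -> (A && B) = 1 -> 0 = 0
A <-> B = 1/4 <-> 0 = 0
A && (A <-> B) = 1/4 && 0 = 0
(!B -> (A && B)) -> (A && (A <-> B)) = 0 -> 0 = 1
A -> A = 1/4 -> 1/4 = 1
(A -> A) -> A = 1 -> 1/4 = 1/4
A <-> B = 1/4 <-> 0 = 0
A && (A <-> B) = 1/4 && 0 = 0
((A -> A) -> A) -> (A && (A <-> B)) = 1/4 -> 0 = 0
((!B -> (A && B)) -> (A && (A <-> B))) -> (((A -> A) -> A) -> (A && (A <-> B))) = 1 -> 0 = 0
(((A -> A) -> A) -> (B -> (A && B))) -> (((!B -> (A && B)) -> (A && (A <-> B))) -> (((A -> A) -> A) -> (A && (A <-> B)))) = 1 -> 0 = 0
This gives 0 ≠ 1.

No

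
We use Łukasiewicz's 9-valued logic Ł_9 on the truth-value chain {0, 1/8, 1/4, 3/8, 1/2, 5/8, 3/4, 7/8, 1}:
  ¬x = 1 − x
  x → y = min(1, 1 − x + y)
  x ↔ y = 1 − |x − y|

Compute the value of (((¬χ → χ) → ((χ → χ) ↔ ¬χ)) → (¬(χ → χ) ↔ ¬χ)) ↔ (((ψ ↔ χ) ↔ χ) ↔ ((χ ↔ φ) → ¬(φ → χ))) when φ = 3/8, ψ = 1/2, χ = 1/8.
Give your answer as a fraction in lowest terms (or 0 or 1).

1/8

¬χ = ¬1/8 = 7/8
¬χ → χ = 7/8 → 1/8 = 1/4
χ → χ = 1/8 → 1/8 = 1
¬χ = ¬1/8 = 7/8
(χ → χ) ↔ ¬χ = 1 ↔ 7/8 = 7/8
(¬χ → χ) → ((χ → χ) ↔ ¬χ) = 1/4 → 7/8 = 1
χ → χ = 1/8 → 1/8 = 1
¬(χ → χ) = ¬1 = 0
¬χ = ¬1/8 = 7/8
¬(χ → χ) ↔ ¬χ = 0 ↔ 7/8 = 1/8
((¬χ → χ) → ((χ → χ) ↔ ¬χ)) → (¬(χ → χ) ↔ ¬χ) = 1 → 1/8 = 1/8
ψ ↔ χ = 1/2 ↔ 1/8 = 5/8
(ψ ↔ χ) ↔ χ = 5/8 ↔ 1/8 = 1/2
χ ↔ φ = 1/8 ↔ 3/8 = 3/4
φ → χ = 3/8 → 1/8 = 3/4
¬(φ → χ) = ¬3/4 = 1/4
(χ ↔ φ) → ¬(φ → χ) = 3/4 → 1/4 = 1/2
((ψ ↔ χ) ↔ χ) ↔ ((χ ↔ φ) → ¬(φ → χ)) = 1/2 ↔ 1/2 = 1
(((¬χ → χ) → ((χ → χ) ↔ ¬χ)) → (¬(χ → χ) ↔ ¬χ)) ↔ (((ψ ↔ χ) ↔ χ) ↔ ((χ ↔ φ) → ¬(φ → χ))) = 1/8 ↔ 1 = 1/8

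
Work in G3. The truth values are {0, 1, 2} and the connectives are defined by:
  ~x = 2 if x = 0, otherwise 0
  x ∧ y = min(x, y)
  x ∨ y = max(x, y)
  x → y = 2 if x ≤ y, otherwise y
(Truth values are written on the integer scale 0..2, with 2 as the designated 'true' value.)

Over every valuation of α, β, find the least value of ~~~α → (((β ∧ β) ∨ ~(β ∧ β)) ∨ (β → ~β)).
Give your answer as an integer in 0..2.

Take α = 0, β = 1:
~α = ~0 = 2
~~α = ~2 = 0
~~~α = ~0 = 2
β ∧ β = 1 ∧ 1 = 1
β ∧ β = 1 ∧ 1 = 1
~(β ∧ β) = ~1 = 0
(β ∧ β) ∨ ~(β ∧ β) = 1 ∨ 0 = 1
~β = ~1 = 0
β → ~β = 1 → 0 = 0
((β ∧ β) ∨ ~(β ∧ β)) ∨ (β → ~β) = 1 ∨ 0 = 1
~~~α → (((β ∧ β) ∨ ~(β ∧ β)) ∨ (β → ~β)) = 2 → 1 = 1
No assignment yields a value below 1, so this is the minimum.

1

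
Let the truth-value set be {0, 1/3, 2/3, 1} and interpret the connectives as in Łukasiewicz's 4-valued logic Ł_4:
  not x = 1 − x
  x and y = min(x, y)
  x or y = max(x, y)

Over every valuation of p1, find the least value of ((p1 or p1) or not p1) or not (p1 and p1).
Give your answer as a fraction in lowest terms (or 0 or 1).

2/3

Take p1 = 1/3:
p1 or p1 = 1/3 or 1/3 = 1/3
not p1 = not 1/3 = 2/3
(p1 or p1) or not p1 = 1/3 or 2/3 = 2/3
p1 and p1 = 1/3 and 1/3 = 1/3
not (p1 and p1) = not 1/3 = 2/3
((p1 or p1) or not p1) or not (p1 and p1) = 2/3 or 2/3 = 2/3
No assignment yields a value below 2/3, so this is the minimum.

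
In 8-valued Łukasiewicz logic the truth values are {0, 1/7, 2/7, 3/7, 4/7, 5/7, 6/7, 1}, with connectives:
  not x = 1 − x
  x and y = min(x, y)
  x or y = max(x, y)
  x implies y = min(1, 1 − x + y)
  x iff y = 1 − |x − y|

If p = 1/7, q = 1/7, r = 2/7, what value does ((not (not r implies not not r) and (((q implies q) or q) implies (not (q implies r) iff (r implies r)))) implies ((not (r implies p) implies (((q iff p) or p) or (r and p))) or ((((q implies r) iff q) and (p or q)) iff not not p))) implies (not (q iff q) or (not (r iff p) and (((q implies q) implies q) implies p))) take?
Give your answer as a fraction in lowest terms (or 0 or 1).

1/7

not r = not 2/7 = 5/7
not r = not 2/7 = 5/7
not not r = not 5/7 = 2/7
not r implies not not r = 5/7 implies 2/7 = 4/7
not (not r implies not not r) = not 4/7 = 3/7
q implies q = 1/7 implies 1/7 = 1
(q implies q) or q = 1 or 1/7 = 1
q implies r = 1/7 implies 2/7 = 1
not (q implies r) = not 1 = 0
r implies r = 2/7 implies 2/7 = 1
not (q implies r) iff (r implies r) = 0 iff 1 = 0
((q implies q) or q) implies (not (q implies r) iff (r implies r)) = 1 implies 0 = 0
not (not r implies not not r) and (((q implies q) or q) implies (not (q implies r) iff (r implies r))) = 3/7 and 0 = 0
r implies p = 2/7 implies 1/7 = 6/7
not (r implies p) = not 6/7 = 1/7
q iff p = 1/7 iff 1/7 = 1
(q iff p) or p = 1 or 1/7 = 1
r and p = 2/7 and 1/7 = 1/7
((q iff p) or p) or (r and p) = 1 or 1/7 = 1
not (r implies p) implies (((q iff p) or p) or (r and p)) = 1/7 implies 1 = 1
q implies r = 1/7 implies 2/7 = 1
(q implies r) iff q = 1 iff 1/7 = 1/7
p or q = 1/7 or 1/7 = 1/7
((q implies r) iff q) and (p or q) = 1/7 and 1/7 = 1/7
not p = not 1/7 = 6/7
not not p = not 6/7 = 1/7
(((q implies r) iff q) and (p or q)) iff not not p = 1/7 iff 1/7 = 1
(not (r implies p) implies (((q iff p) or p) or (r and p))) or ((((q implies r) iff q) and (p or q)) iff not not p) = 1 or 1 = 1
(not (not r implies not not r) and (((q implies q) or q) implies (not (q implies r) iff (r implies r)))) implies ((not (r implies p) implies (((q iff p) or p) or (r and p))) or ((((q implies r) iff q) and (p or q)) iff not not p)) = 0 implies 1 = 1
q iff q = 1/7 iff 1/7 = 1
not (q iff q) = not 1 = 0
r iff p = 2/7 iff 1/7 = 6/7
not (r iff p) = not 6/7 = 1/7
q implies q = 1/7 implies 1/7 = 1
(q implies q) implies q = 1 implies 1/7 = 1/7
((q implies q) implies q) implies p = 1/7 implies 1/7 = 1
not (r iff p) and (((q implies q) implies q) implies p) = 1/7 and 1 = 1/7
not (q iff q) or (not (r iff p) and (((q implies q) implies q) implies p)) = 0 or 1/7 = 1/7
((not (not r implies not not r) and (((q implies q) or q) implies (not (q implies r) iff (r implies r)))) implies ((not (r implies p) implies (((q iff p) or p) or (r and p))) or ((((q implies r) iff q) and (p or q)) iff not not p))) implies (not (q iff q) or (not (r iff p) and (((q implies q) implies q) implies p))) = 1 implies 1/7 = 1/7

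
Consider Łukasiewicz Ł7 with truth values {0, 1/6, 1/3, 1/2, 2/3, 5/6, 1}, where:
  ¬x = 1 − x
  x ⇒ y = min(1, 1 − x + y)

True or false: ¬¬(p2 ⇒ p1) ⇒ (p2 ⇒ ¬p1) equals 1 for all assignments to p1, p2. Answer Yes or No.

No

Counterexample: take p1 = 2/3, p2 = 1/2.
p2 ⇒ p1 = 1/2 ⇒ 2/3 = 1
¬(p2 ⇒ p1) = ¬1 = 0
¬¬(p2 ⇒ p1) = ¬0 = 1
¬p1 = ¬2/3 = 1/3
p2 ⇒ ¬p1 = 1/2 ⇒ 1/3 = 5/6
¬¬(p2 ⇒ p1) ⇒ (p2 ⇒ ¬p1) = 1 ⇒ 5/6 = 5/6
This gives 5/6 ≠ 1.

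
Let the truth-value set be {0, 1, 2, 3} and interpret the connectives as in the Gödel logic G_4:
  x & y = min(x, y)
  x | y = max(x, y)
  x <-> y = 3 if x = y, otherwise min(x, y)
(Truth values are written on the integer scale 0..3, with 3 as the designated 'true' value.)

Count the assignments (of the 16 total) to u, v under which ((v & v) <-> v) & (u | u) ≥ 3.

4

u = 0, v = 0 ↦ 0  <
u = 0, v = 1 ↦ 0  <
u = 0, v = 2 ↦ 0  <
u = 0, v = 3 ↦ 0  <
u = 1, v = 0 ↦ 1  <
u = 1, v = 1 ↦ 1  <
u = 1, v = 2 ↦ 1  <
u = 1, v = 3 ↦ 1  <
u = 2, v = 0 ↦ 2  <
u = 2, v = 1 ↦ 2  <
u = 2, v = 2 ↦ 2  <
u = 2, v = 3 ↦ 2  <
u = 3, v = 0 ↦ 3  ≥
u = 3, v = 1 ↦ 3  ≥
u = 3, v = 2 ↦ 3  ≥
u = 3, v = 3 ↦ 3  ≥
So 4 of the 16 assignments meet the threshold.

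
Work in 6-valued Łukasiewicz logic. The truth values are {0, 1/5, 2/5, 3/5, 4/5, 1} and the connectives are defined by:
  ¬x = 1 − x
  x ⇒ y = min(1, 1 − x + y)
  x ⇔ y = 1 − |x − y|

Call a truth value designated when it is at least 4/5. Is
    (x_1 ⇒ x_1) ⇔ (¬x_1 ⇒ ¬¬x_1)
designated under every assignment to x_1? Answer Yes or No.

No

Counterexample: take x_1 = 0.
x_1 ⇒ x_1 = 0 ⇒ 0 = 1
¬x_1 = ¬0 = 1
¬x_1 = ¬0 = 1
¬¬x_1 = ¬1 = 0
¬x_1 ⇒ ¬¬x_1 = 1 ⇒ 0 = 0
(x_1 ⇒ x_1) ⇔ (¬x_1 ⇒ ¬¬x_1) = 1 ⇔ 0 = 0
This gives 0, which is below 4/5.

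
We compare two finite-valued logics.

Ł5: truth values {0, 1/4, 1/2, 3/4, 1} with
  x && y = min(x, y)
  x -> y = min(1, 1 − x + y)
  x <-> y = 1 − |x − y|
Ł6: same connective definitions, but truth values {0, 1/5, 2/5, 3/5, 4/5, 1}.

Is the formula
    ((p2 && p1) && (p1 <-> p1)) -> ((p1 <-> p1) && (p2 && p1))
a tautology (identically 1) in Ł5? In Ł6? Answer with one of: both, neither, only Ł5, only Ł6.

In Ł5: every assignment gives 1 — tautology.
In Ł6: every assignment gives 1 — tautology.

both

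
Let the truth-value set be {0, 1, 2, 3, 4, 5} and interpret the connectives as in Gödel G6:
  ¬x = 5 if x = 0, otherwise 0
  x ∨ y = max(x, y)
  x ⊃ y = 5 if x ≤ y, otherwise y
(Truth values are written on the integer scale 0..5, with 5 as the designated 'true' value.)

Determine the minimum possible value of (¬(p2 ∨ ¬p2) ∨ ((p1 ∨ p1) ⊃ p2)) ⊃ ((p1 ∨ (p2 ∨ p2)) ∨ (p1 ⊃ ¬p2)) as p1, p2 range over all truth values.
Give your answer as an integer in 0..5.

Take p1 = 1, p2 = 1:
¬p2 = ¬1 = 0
p2 ∨ ¬p2 = 1 ∨ 0 = 1
¬(p2 ∨ ¬p2) = ¬1 = 0
p1 ∨ p1 = 1 ∨ 1 = 1
(p1 ∨ p1) ⊃ p2 = 1 ⊃ 1 = 5
¬(p2 ∨ ¬p2) ∨ ((p1 ∨ p1) ⊃ p2) = 0 ∨ 5 = 5
p2 ∨ p2 = 1 ∨ 1 = 1
p1 ∨ (p2 ∨ p2) = 1 ∨ 1 = 1
¬p2 = ¬1 = 0
p1 ⊃ ¬p2 = 1 ⊃ 0 = 0
(p1 ∨ (p2 ∨ p2)) ∨ (p1 ⊃ ¬p2) = 1 ∨ 0 = 1
(¬(p2 ∨ ¬p2) ∨ ((p1 ∨ p1) ⊃ p2)) ⊃ ((p1 ∨ (p2 ∨ p2)) ∨ (p1 ⊃ ¬p2)) = 5 ⊃ 1 = 1
No assignment yields a value below 1, so this is the minimum.

1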